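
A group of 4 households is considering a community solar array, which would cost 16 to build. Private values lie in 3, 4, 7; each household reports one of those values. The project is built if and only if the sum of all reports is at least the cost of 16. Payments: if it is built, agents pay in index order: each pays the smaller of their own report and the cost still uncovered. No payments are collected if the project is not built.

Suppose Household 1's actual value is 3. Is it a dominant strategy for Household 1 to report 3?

Yes

Check each profile of the others' reports and compare truth against every alternative report.
Others report (3, 3, 7): truth gives 0, best alternative gives -1.
Others report (3, 4, 7): truth gives 0, best alternative gives -1.
Others report (3, 7, 3): truth gives 0, best alternative gives -1.
Others report (3, 7, 4): truth gives 0, best alternative gives -1.
Others report (3, 7, 7): truth gives 0, best alternative gives -1.
Others report (4, 3, 7): truth gives 0, best alternative gives -1.
(Remaining 21 profiles checked similarly; truth is weakly best in each.)
In every case the truthful report is at least as good as any alternative, so it is a dominant strategy.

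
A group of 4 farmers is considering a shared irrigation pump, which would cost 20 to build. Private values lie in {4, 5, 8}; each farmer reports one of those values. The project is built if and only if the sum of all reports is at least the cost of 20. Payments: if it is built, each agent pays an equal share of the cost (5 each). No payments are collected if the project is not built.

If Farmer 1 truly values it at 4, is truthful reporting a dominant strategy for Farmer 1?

Yes

Check each profile of the others' reports and compare truth against every alternative report.
Others report (5, 5, 5): truth gives 0, best alternative gives -1.
Others report (4, 4, 8): truth gives -1, best alternative gives -1.
Others report (4, 5, 8): truth gives -1, best alternative gives -1.
Others report (4, 8, 4): truth gives -1, best alternative gives -1.
Others report (4, 8, 5): truth gives -1, best alternative gives -1.
Others report (4, 8, 8): truth gives -1, best alternative gives -1.
(Remaining 21 profiles checked similarly; truth is weakly best in each.)
In every case the truthful report is at least as good as any alternative, so it is a dominant strategy.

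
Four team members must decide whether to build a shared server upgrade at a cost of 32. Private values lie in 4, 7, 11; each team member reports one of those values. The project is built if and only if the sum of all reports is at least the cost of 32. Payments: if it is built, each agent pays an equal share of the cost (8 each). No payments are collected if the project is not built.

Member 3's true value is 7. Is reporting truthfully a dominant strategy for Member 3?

No

Consider the case where Member 1 reports 4, Member 2 reports 11 and Member 4 reports 11.
Truthful report 7: project built, pays 8, utility 7 - 8 = -1.
Report 4 instead: project not built, utility 0.
Since 0 > -1, reporting 4 is strictly better here, so truthful reporting is not dominant.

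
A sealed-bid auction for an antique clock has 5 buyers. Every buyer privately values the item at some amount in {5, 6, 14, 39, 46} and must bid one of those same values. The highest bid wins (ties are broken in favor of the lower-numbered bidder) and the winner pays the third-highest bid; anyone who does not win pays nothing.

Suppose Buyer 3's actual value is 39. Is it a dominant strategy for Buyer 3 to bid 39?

Consider the case where Buyer 1 bids 5, Buyer 2 bids 5, Buyer 4 bids 5 and Buyer 5 bids 46.
Truthful bid 39: loses, pays 0, utility 0.
Bid 46 instead: wins, pays 5, utility 39 - 5 = 34.
Since 34 > 0, bidding 46 is strictly better here, so truthful bidding is not dominant.

No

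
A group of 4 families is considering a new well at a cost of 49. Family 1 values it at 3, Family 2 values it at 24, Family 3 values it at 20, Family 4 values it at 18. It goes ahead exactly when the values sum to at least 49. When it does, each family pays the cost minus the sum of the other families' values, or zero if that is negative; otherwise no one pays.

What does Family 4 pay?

Total value 65 ≥ cost 49, so the project is built.
The other families' values sum to 47.
Cost minus that sum is 49 - 47 = 2.

2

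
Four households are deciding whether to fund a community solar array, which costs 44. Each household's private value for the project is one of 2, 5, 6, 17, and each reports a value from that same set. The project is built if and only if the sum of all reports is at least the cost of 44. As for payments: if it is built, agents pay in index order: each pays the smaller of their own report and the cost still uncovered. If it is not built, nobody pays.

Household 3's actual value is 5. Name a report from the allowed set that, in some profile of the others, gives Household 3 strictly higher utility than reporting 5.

2

Suppose Household 1 reports 17, Household 2 reports 17 and Household 4 reports 17.
Report 5: project built, pays 5, utility 5 - 5 = 0.
Report 2: project built, pays 2, utility 5 - 2 = 3.
So reporting 2 beats truth here (3 > 0).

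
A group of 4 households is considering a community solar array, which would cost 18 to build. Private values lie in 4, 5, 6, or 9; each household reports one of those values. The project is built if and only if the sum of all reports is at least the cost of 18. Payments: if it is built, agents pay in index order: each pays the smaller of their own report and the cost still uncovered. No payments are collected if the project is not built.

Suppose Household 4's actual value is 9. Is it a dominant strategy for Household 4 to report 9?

Check each profile of the others' reports and compare truth against every alternative report.
Others report (4, 5, 9): truth gives 9, best alternative gives 9.
Others report (4, 6, 9): truth gives 9, best alternative gives 9.
Others report (4, 9, 5): truth gives 9, best alternative gives 9.
Others report (4, 9, 6): truth gives 9, best alternative gives 9.
Others report (4, 9, 9): truth gives 9, best alternative gives 9.
Others report (5, 4, 9): truth gives 9, best alternative gives 9.
(Remaining 58 profiles checked similarly; truth is weakly best in each.)
In every case the truthful report is at least as good as any alternative, so it is a dominant strategy.

Yes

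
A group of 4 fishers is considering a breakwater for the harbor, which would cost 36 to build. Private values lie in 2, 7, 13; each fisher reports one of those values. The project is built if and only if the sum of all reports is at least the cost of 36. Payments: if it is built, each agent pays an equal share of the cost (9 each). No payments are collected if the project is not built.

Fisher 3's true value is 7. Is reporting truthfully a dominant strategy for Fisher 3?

No

Consider the case where Fisher 1 reports 7, Fisher 2 reports 13 and Fisher 4 reports 13.
Truthful report 7: project built, pays 9, utility 7 - 9 = -2.
Report 2 instead: project not built, utility 0.
Since 0 > -2, reporting 2 is strictly better here, so truthful reporting is not dominant.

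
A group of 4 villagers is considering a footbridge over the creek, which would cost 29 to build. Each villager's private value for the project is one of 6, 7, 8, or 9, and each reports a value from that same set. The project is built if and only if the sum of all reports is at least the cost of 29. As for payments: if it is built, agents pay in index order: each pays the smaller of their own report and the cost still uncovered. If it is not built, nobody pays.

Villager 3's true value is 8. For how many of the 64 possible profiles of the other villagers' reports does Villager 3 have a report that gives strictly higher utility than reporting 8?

Others report (6, 7, 9): truth gives 0; report 7 gives 1 > 0. Violating.
Others report (6, 8, 8): truth gives 0; report 7 gives 1 > 0. Violating.
Others report (6, 8, 9): truth gives 0; report 6 gives 2 > 0. Violating.
Others report (6, 9, 7): truth gives 0; report 7 gives 1 > 0. Violating.
Others report (6, 6, 6): truth gives 0; no alternative beats it.
Others report (6, 6, 7): truth gives 0; no alternative beats it.
(Checking all 64 profiles: 44 have a profitable deviation, 20 do not.)

44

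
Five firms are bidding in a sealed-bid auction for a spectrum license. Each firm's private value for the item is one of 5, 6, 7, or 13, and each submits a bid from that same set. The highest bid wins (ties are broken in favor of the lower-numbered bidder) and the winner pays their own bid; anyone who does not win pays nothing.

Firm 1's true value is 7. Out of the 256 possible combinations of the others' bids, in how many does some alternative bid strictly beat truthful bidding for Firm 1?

16

Others bid (5, 5, 5, 5): truth gives 0; bid 5 gives 2 > 0. Violating.
Others bid (5, 5, 5, 6): truth gives 0; bid 6 gives 1 > 0. Violating.
Others bid (5, 5, 6, 5): truth gives 0; bid 6 gives 1 > 0. Violating.
Others bid (5, 5, 6, 6): truth gives 0; bid 6 gives 1 > 0. Violating.
Others bid (5, 5, 5, 7): truth gives 0; no alternative beats it.
Others bid (5, 5, 5, 13): truth gives 0; no alternative beats it.
(Checking all 256 profiles: 16 have a profitable deviation, 240 do not.)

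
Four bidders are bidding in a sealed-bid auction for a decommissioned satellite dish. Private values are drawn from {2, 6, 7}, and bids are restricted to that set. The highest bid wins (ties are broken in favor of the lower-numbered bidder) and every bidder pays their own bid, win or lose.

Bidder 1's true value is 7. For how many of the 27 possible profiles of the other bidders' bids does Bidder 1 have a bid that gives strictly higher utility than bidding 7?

8

Others bid (2, 2, 2): truth gives 0; bid 2 gives 5 > 0. Violating.
Others bid (2, 2, 6): truth gives 0; bid 6 gives 1 > 0. Violating.
Others bid (2, 6, 2): truth gives 0; bid 6 gives 1 > 0. Violating.
Others bid (2, 6, 6): truth gives 0; bid 6 gives 1 > 0. Violating.
Others bid (2, 2, 7): truth gives 0; no alternative beats it.
Others bid (2, 6, 7): truth gives 0; no alternative beats it.
(Checking all 27 profiles: 8 have a profitable deviation, 19 do not.)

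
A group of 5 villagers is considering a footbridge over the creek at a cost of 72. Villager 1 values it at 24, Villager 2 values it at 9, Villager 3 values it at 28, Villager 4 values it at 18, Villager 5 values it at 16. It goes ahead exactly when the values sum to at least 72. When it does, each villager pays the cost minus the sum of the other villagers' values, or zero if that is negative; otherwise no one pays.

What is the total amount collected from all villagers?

Total value 95 ≥ cost 72, so it is built.
Villager 1: others sum to 71; max(0, 72 - 71) = 1.
Villager 2: others sum to 86; max(0, 72 - 86) = 0.
Villager 3: others sum to 67; max(0, 72 - 67) = 5.
Villager 4: others sum to 77; max(0, 72 - 77) = 0.
Villager 5: others sum to 79; max(0, 72 - 79) = 0.
Total collected = 1 + 0 + 5 + 0 + 0 = 6.

6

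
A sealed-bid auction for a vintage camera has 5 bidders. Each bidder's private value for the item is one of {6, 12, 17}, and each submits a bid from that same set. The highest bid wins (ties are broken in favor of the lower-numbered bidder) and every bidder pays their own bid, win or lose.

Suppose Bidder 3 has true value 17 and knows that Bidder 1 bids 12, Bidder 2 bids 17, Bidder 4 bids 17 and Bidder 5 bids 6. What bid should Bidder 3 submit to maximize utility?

6

Bid 6: loses but pays 6, utility -6.
Bid 12: loses but pays 12, utility -12.
Bid 17: loses but pays 17, utility -17.
The best choice is 6 with utility -6.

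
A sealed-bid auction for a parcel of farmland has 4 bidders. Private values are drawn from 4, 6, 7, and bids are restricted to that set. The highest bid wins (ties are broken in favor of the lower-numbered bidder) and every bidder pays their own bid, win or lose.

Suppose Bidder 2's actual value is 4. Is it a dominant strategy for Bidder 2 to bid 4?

No

Consider the case where Bidder 1 bids 4, Bidder 3 bids 4 and Bidder 4 bids 4.
Truthful bid 4: loses but pays 4, utility -4.
Bid 6 instead: wins, pays 6, utility 4 - 6 = -2.
Since -2 > -4, bidding 6 is strictly better here, so truthful bidding is not dominant.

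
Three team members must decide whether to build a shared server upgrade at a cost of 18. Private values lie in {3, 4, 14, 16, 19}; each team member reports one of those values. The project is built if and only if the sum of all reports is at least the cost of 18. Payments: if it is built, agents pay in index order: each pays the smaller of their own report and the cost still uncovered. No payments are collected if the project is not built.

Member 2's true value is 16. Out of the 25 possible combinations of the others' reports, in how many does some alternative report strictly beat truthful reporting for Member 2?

Others report (3, 3): truth gives 1; report 14 gives 2 > 1. Violating.
Others report (3, 4): truth gives 1; report 14 gives 2 > 1. Violating.
Others report (3, 14): truth gives 1; report 3 gives 13 > 1. Violating.
Others report (3, 16): truth gives 1; report 3 gives 13 > 1. Violating.
Others report (4, 3): truth gives 2; no alternative beats it.
Others report (4, 4): truth gives 2; no alternative beats it.
(Checking all 25 profiles: 13 have a profitable deviation, 12 do not.)

13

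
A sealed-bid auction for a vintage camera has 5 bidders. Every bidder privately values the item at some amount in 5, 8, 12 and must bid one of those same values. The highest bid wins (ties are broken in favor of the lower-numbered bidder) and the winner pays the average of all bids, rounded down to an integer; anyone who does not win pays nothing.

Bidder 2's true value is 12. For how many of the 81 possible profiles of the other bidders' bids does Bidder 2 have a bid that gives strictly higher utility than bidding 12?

Others bid (5, 5, 5, 5): truth gives 6; bid 8 gives 7 > 6. Violating.
Others bid (5, 5, 5, 8): truth gives 5; bid 8 gives 6 > 5. Violating.
Others bid (5, 5, 8, 5): truth gives 5; bid 8 gives 6 > 5. Violating.
Others bid (5, 5, 8, 8): truth gives 5; bid 8 gives 6 > 5. Violating.
Others bid (5, 5, 5, 12): truth gives 5; no alternative beats it.
Others bid (5, 5, 8, 12): truth gives 4; no alternative beats it.
(Checking all 81 profiles: 8 have a profitable deviation, 73 do not.)

8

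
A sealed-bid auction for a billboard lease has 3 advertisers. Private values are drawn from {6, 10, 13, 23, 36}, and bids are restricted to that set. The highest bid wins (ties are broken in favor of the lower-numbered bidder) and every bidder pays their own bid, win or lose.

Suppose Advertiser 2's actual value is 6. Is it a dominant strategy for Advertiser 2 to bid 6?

No

Consider the case where Advertiser 1 bids 6 and Advertiser 3 bids 6.
Truthful bid 6: loses but pays 6, utility -6.
Bid 10 instead: wins, pays 10, utility 6 - 10 = -4.
Since -4 > -6, bidding 10 is strictly better here, so truthful bidding is not dominant.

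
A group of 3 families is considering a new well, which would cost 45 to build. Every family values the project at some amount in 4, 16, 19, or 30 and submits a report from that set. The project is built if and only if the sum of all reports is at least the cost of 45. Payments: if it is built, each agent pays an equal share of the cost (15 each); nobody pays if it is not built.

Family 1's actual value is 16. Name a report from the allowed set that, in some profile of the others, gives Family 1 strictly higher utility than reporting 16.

30

Suppose Family 2 reports 4 and Family 3 reports 16.
Report 16: project not built, utility 0.
Report 30: project built, pays 15, utility 16 - 15 = 1.
So reporting 30 beats truth here (1 > 0).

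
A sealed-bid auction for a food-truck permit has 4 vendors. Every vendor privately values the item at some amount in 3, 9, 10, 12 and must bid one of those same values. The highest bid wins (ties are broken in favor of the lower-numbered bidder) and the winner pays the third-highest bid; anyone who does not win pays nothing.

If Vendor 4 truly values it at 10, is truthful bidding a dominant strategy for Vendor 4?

Consider the case where Vendor 1 bids 3, Vendor 2 bids 3 and Vendor 3 bids 10.
Truthful bid 10: loses, pays 0, utility 0.
Bid 12 instead: wins, pays 3, utility 10 - 3 = 7.
Since 7 > 0, bidding 12 is strictly better here, so truthful bidding is not dominant.

No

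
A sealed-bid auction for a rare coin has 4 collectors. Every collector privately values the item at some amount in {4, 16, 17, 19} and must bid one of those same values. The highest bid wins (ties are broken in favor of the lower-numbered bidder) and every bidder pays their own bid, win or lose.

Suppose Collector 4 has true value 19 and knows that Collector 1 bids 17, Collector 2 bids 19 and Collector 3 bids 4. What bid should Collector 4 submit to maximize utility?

4

Bid 4: loses but pays 4, utility -4.
Bid 16: loses but pays 16, utility -16.
Bid 17: loses but pays 17, utility -17.
Bid 19: loses but pays 19, utility -19.
The best choice is 4 with utility -4.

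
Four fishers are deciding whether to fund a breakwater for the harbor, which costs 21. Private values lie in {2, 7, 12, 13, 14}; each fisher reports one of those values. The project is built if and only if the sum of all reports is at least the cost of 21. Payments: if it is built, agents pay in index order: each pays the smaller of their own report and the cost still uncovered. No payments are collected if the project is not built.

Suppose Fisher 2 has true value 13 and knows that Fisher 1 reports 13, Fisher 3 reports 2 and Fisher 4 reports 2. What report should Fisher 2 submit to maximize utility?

Report 2: project not built, utility 0.
Report 7: project built, pays 7, utility 13 - 7 = 6.
Report 12: project built, pays 8, utility 13 - 8 = 5.
Report 13: project built, pays 8, utility 13 - 8 = 5.
Report 14: project built, pays 8, utility 13 - 8 = 5.
The best choice is 7 with utility 6.

7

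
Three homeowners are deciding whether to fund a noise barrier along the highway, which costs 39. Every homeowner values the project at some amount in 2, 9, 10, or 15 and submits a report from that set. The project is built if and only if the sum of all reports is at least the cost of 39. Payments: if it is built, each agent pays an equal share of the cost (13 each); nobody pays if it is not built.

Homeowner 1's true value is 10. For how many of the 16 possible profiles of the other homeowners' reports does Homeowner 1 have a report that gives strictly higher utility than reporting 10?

1

Others report (15, 15): truth gives -3; report 2 gives 0 > -3. Violating.
Others report (2, 2): truth gives 0; no alternative beats it.
Others report (2, 9): truth gives 0; no alternative beats it.
(Checking all 16 profiles: 1 has a profitable deviation, 15 do not.)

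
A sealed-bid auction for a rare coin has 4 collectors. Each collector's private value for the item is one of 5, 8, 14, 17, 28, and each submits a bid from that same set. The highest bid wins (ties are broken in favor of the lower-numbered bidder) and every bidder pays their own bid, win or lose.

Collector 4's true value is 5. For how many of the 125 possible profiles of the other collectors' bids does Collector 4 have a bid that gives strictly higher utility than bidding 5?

1

Others bid (5, 5, 5): truth gives -5; bid 8 gives -3 > -5. Violating.
Others bid (5, 5, 8): truth gives -5; no alternative beats it.
Others bid (5, 5, 14): truth gives -5; no alternative beats it.
(Checking all 125 profiles: 1 has a profitable deviation, 124 do not.)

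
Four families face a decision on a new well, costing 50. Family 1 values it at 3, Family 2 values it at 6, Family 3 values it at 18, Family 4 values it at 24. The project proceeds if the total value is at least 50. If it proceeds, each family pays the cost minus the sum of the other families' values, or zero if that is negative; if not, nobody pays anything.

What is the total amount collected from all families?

47

Total value 51 ≥ cost 50, so it is built.
Family 1: others sum to 48; max(0, 50 - 48) = 2.
Family 2: others sum to 45; max(0, 50 - 45) = 5.
Family 3: others sum to 33; max(0, 50 - 33) = 17.
Family 4: others sum to 27; max(0, 50 - 27) = 23.
Total collected = 2 + 5 + 17 + 23 = 47.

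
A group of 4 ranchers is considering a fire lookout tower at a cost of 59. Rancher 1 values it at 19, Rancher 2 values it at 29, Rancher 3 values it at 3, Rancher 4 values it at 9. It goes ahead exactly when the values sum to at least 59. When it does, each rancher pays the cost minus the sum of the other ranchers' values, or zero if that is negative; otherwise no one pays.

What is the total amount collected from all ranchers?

56

Total value 60 ≥ cost 59, so it is built.
Rancher 1: others sum to 41; max(0, 59 - 41) = 18.
Rancher 2: others sum to 31; max(0, 59 - 31) = 28.
Rancher 3: others sum to 57; max(0, 59 - 57) = 2.
Rancher 4: others sum to 51; max(0, 59 - 51) = 8.
Total collected = 18 + 28 + 2 + 8 = 56.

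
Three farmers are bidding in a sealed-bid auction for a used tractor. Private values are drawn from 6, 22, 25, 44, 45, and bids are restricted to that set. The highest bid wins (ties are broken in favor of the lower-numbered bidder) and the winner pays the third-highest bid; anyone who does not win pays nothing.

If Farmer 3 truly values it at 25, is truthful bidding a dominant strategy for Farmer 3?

No

Consider the case where Farmer 1 bids 6 and Farmer 2 bids 25.
Truthful bid 25: loses, pays 0, utility 0.
Bid 44 instead: wins, pays 6, utility 25 - 6 = 19.
Since 19 > 0, bidding 44 is strictly better here, so truthful bidding is not dominant.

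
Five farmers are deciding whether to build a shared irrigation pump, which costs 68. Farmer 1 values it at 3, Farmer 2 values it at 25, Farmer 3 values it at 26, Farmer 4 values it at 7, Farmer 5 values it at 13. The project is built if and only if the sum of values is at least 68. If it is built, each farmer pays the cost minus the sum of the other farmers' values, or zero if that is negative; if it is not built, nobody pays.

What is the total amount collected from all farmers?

Total value 74 ≥ cost 68, so it is built.
Farmer 1: others sum to 71; max(0, 68 - 71) = 0.
Farmer 2: others sum to 49; max(0, 68 - 49) = 19.
Farmer 3: others sum to 48; max(0, 68 - 48) = 20.
Farmer 4: others sum to 67; max(0, 68 - 67) = 1.
Farmer 5: others sum to 61; max(0, 68 - 61) = 7.
Total collected = 0 + 19 + 20 + 1 + 7 = 47.

47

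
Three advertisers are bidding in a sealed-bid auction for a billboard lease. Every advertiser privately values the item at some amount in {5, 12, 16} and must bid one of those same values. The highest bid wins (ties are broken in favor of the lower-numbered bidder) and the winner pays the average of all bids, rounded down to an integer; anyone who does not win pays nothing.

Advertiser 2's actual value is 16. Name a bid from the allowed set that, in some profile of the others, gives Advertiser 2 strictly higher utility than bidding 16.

12

Suppose Advertiser 1 bids 5 and Advertiser 3 bids 5.
Bid 16: wins, pays 8, utility 16 - 8 = 8.
Bid 12: wins, pays 7, utility 16 - 7 = 9.
So bidding 12 beats truth here (9 > 8).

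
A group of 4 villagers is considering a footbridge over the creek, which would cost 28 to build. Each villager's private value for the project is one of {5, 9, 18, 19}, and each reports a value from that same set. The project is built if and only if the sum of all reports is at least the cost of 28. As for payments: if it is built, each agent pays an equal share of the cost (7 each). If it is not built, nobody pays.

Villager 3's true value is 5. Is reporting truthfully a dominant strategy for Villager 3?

Check each profile of the others' reports and compare truth against every alternative report.
Others report (5, 5, 9): truth gives 0, best alternative gives -2.
Others report (5, 9, 5): truth gives 0, best alternative gives -2.
Others report (9, 5, 5): truth gives 0, best alternative gives -2.
Others report (5, 5, 18): truth gives -2, best alternative gives -2.
Others report (5, 5, 19): truth gives -2, best alternative gives -2.
Others report (5, 9, 9): truth gives -2, best alternative gives -2.
(Remaining 58 profiles checked similarly; truth is weakly best in each.)
In every case the truthful report is at least as good as any alternative, so it is a dominant strategy.

Yes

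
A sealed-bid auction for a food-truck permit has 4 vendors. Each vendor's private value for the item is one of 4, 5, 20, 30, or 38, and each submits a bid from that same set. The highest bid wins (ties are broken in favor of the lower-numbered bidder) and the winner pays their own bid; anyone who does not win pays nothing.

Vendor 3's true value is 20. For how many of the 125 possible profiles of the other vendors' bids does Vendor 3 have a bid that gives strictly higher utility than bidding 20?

Others bid (4, 4, 4): truth gives 0; bid 5 gives 15 > 0. Violating.
Others bid (4, 4, 5): truth gives 0; bid 5 gives 15 > 0. Violating.
Others bid (4, 4, 20): truth gives 0; no alternative beats it.
Others bid (4, 4, 30): truth gives 0; no alternative beats it.
(Checking all 125 profiles: 2 have a profitable deviation, 123 do not.)

2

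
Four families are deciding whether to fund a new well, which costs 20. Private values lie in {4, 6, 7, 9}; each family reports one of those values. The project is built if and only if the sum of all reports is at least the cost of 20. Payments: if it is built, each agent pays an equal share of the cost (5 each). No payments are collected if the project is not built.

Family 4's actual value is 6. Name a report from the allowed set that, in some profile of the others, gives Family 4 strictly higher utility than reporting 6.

9

Suppose Family 1 reports 4, Family 2 reports 4 and Family 3 reports 4.
Report 6: project not built, utility 0.
Report 9: project built, pays 5, utility 6 - 5 = 1.
So reporting 9 beats truth here (1 > 0).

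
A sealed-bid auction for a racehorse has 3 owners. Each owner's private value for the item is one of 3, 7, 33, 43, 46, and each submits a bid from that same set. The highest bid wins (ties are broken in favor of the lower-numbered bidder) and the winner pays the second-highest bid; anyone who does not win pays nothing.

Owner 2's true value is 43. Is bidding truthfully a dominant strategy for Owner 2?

Yes

Check each profile of the others' bids and compare truth against every alternative bid.
Others bid (3, 3): truth gives 40, best alternative gives 40.
Others bid (3, 7): truth gives 36, best alternative gives 36.
Others bid (7, 3): truth gives 36, best alternative gives 36.
Others bid (7, 7): truth gives 36, best alternative gives 36.
Others bid (3, 33): truth gives 10, best alternative gives 10.
Others bid (7, 33): truth gives 10, best alternative gives 10.
(Remaining 19 profiles checked similarly; truth is weakly best in each.)
In every case the truthful bid is at least as good as any alternative, so it is a dominant strategy.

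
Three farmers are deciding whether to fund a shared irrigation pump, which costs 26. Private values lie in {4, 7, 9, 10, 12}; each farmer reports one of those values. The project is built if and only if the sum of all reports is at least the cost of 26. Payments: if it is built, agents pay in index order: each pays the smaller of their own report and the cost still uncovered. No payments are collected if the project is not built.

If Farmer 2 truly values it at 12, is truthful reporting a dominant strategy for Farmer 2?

Consider the case where Farmer 1 reports 4 and Farmer 3 reports 12.
Truthful report 12: project built, pays 12, utility 12 - 12 = 0.
Report 10 instead: project built, pays 10, utility 12 - 10 = 2.
Since 2 > 0, reporting 10 is strictly better here, so truthful reporting is not dominant.

No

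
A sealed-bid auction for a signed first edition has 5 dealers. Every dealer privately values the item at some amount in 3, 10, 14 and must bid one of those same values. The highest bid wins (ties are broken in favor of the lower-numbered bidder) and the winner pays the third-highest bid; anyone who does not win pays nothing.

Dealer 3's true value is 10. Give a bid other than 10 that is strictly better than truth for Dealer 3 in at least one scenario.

Suppose Dealer 1 bids 3, Dealer 2 bids 3, Dealer 4 bids 3 and Dealer 5 bids 14.
Bid 10: loses, pays 0, utility 0.
Bid 14: wins, pays 3, utility 10 - 3 = 7.
So bidding 14 beats truth here (7 > 0).

14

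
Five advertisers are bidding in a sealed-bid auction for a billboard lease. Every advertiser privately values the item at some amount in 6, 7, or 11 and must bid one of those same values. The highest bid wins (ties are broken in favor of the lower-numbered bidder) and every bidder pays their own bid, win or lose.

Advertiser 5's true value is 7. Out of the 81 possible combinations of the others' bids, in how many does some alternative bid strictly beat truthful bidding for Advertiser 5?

80

Others bid (6, 6, 6, 7): truth gives -7; bid 11 gives -4 > -7. Violating.
Others bid (6, 6, 6, 11): truth gives -7; bid 6 gives -6 > -7. Violating.
Others bid (6, 6, 7, 6): truth gives -7; bid 11 gives -4 > -7. Violating.
Others bid (6, 6, 7, 7): truth gives -7; bid 11 gives -4 > -7. Violating.
Others bid (6, 6, 6, 6): truth gives 0; no alternative beats it.
(Checking all 81 profiles: 80 have a profitable deviation, 1 does not.)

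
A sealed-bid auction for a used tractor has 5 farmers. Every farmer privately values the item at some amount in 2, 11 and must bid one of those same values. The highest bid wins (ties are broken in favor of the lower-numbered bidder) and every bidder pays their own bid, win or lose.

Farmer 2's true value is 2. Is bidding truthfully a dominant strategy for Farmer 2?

Yes

Check each profile of the others' bids and compare truth against every alternative bid.
Others bid (11, 2, 2, 2): truth gives -2, best alternative gives -11.
Others bid (11, 2, 2, 11): truth gives -2, best alternative gives -11.
Others bid (11, 2, 11, 2): truth gives -2, best alternative gives -11.
Others bid (11, 2, 11, 11): truth gives -2, best alternative gives -11.
Others bid (11, 11, 2, 2): truth gives -2, best alternative gives -11.
Others bid (11, 11, 2, 11): truth gives -2, best alternative gives -11.
(Remaining 10 profiles checked similarly; truth is weakly best in each.)
In every case the truthful bid is at least as good as any alternative, so it is a dominant strategy.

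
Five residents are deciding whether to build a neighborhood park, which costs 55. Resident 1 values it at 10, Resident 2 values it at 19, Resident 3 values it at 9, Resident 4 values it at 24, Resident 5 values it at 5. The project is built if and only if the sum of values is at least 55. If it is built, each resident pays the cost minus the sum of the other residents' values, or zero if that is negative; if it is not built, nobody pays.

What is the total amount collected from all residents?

Total value 67 ≥ cost 55, so it is built.
Resident 1: others sum to 57; max(0, 55 - 57) = 0.
Resident 2: others sum to 48; max(0, 55 - 48) = 7.
Resident 3: others sum to 58; max(0, 55 - 58) = 0.
Resident 4: others sum to 43; max(0, 55 - 43) = 12.
Resident 5: others sum to 62; max(0, 55 - 62) = 0.
Total collected = 0 + 7 + 0 + 12 + 0 = 19.

19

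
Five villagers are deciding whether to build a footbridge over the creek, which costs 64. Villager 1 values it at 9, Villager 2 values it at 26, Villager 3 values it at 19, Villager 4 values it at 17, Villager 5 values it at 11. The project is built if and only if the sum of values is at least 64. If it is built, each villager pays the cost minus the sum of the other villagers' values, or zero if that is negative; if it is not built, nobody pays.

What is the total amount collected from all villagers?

Total value 82 ≥ cost 64, so it is built.
Villager 1: others sum to 73; max(0, 64 - 73) = 0.
Villager 2: others sum to 56; max(0, 64 - 56) = 8.
Villager 3: others sum to 63; max(0, 64 - 63) = 1.
Villager 4: others sum to 65; max(0, 64 - 65) = 0.
Villager 5: others sum to 71; max(0, 64 - 71) = 0.
Total collected = 0 + 8 + 1 + 0 + 0 = 9.

9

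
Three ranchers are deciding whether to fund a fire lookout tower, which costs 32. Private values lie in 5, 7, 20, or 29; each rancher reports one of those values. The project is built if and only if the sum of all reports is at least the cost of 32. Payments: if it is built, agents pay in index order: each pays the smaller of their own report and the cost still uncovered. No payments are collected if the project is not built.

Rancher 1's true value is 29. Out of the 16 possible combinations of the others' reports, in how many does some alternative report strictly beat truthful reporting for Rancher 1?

15

Others report (5, 7): truth gives 0; report 20 gives 9 > 0. Violating.
Others report (5, 20): truth gives 0; report 7 gives 22 > 0. Violating.
Others report (5, 29): truth gives 0; report 5 gives 24 > 0. Violating.
Others report (7, 5): truth gives 0; report 20 gives 9 > 0. Violating.
Others report (5, 5): truth gives 0; no alternative beats it.
(Checking all 16 profiles: 15 have a profitable deviation, 1 does not.)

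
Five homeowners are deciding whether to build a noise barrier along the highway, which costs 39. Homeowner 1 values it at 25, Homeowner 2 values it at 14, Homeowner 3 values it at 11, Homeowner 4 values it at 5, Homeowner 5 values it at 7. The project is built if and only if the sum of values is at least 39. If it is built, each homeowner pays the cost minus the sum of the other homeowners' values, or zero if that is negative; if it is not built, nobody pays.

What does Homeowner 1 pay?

Total value 62 ≥ cost 39, so the project is built.
The other homeowners' values sum to 37.
Cost minus that sum is 39 - 37 = 2.

2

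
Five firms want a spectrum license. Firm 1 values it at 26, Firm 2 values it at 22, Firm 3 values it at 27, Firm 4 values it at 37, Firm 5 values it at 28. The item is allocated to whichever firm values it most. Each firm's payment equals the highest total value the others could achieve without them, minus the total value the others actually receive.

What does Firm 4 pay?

Firm 4 has the highest value and receives the item.
Without Firm 4, the item would go to the next-highest value, 28, so the others could achieve 28.
With Firm 4 present and winning, the others receive nothing, so their total is 0.
Payment = 28 - 0 = 28.

28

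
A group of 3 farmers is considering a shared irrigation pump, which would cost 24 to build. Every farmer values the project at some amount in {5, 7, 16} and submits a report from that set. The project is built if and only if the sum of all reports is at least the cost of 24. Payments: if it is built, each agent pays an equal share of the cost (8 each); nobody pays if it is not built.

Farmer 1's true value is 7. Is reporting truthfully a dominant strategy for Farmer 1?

Yes

Check each profile of the others' reports and compare truth against every alternative report.
Others report (5, 16): truth gives -1, best alternative gives -1.
Others report (7, 16): truth gives -1, best alternative gives -1.
Others report (16, 5): truth gives -1, best alternative gives -1.
Others report (16, 7): truth gives -1, best alternative gives -1.
Others report (16, 16): truth gives -1, best alternative gives -1.
Others report (5, 5): truth gives 0, best alternative gives 0.
(Remaining 3 profiles checked similarly; truth is weakly best in each.)
In every case the truthful report is at least as good as any alternative, so it is a dominant strategy.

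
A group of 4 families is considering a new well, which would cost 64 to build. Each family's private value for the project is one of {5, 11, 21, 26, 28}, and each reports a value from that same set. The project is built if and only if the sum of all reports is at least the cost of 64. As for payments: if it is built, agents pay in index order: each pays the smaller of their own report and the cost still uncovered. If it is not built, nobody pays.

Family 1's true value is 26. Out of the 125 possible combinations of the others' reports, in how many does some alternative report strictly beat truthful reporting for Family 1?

Others report (5, 11, 28): truth gives 0; report 21 gives 5 > 0. Violating.
Others report (5, 21, 21): truth gives 0; report 21 gives 5 > 0. Violating.
Others report (5, 21, 26): truth gives 0; report 21 gives 5 > 0. Violating.
Others report (5, 21, 28): truth gives 0; report 11 gives 15 > 0. Violating.
Others report (5, 5, 5): truth gives 0; no alternative beats it.
Others report (5, 5, 11): truth gives 0; no alternative beats it.
(Checking all 125 profiles: 96 have a profitable deviation, 29 do not.)

96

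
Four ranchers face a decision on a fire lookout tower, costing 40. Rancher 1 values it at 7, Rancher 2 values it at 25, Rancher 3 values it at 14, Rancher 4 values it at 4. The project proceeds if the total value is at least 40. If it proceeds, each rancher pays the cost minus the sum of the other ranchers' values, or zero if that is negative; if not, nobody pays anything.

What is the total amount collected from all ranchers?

19

Total value 50 ≥ cost 40, so it is built.
Rancher 1: others sum to 43; max(0, 40 - 43) = 0.
Rancher 2: others sum to 25; max(0, 40 - 25) = 15.
Rancher 3: others sum to 36; max(0, 40 - 36) = 4.
Rancher 4: others sum to 46; max(0, 40 - 46) = 0.
Total collected = 0 + 15 + 4 + 0 = 19.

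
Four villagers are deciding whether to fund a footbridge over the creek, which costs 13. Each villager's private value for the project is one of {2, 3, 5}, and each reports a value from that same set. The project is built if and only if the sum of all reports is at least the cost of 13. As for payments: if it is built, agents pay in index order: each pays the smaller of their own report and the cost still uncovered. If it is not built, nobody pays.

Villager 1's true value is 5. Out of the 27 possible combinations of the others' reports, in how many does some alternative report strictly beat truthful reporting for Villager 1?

16

Others report (2, 3, 5): truth gives 0; report 3 gives 2 > 0. Violating.
Others report (2, 5, 3): truth gives 0; report 3 gives 2 > 0. Violating.
Others report (2, 5, 5): truth gives 0; report 2 gives 3 > 0. Violating.
Others report (3, 2, 5): truth gives 0; report 3 gives 2 > 0. Violating.
Others report (2, 2, 2): truth gives 0; no alternative beats it.
Others report (2, 2, 3): truth gives 0; no alternative beats it.
(Checking all 27 profiles: 16 have a profitable deviation, 11 do not.)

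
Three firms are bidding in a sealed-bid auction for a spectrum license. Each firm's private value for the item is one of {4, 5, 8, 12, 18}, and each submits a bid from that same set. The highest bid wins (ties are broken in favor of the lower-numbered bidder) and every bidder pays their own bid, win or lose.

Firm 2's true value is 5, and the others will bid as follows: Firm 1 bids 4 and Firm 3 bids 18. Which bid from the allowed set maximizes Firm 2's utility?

4

Bid 4: loses but pays 4, utility -4.
Bid 5: loses but pays 5, utility -5.
Bid 8: loses but pays 8, utility -8.
Bid 12: loses but pays 12, utility -12.
Bid 18: wins, pays 18, utility 5 - 18 = -13.
The best choice is 4 with utility -4.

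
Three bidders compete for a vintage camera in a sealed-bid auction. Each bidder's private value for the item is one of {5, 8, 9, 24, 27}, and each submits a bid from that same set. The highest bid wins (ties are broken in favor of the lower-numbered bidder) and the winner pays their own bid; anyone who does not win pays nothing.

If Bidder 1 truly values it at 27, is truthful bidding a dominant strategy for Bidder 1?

Consider the case where Bidder 2 bids 5 and Bidder 3 bids 5.
Truthful bid 27: wins, pays 27, utility 27 - 27 = 0.
Bid 5 instead: wins, pays 5, utility 27 - 5 = 22.
Since 22 > 0, bidding 5 is strictly better here, so truthful bidding is not dominant.

No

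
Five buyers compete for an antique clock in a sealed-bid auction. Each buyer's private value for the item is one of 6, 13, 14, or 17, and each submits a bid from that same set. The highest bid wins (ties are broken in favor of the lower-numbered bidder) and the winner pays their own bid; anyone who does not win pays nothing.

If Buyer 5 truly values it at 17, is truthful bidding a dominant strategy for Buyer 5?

No

Consider the case where Buyer 1 bids 6, Buyer 2 bids 6, Buyer 3 bids 6 and Buyer 4 bids 6.
Truthful bid 17: wins, pays 17, utility 17 - 17 = 0.
Bid 13 instead: wins, pays 13, utility 17 - 13 = 4.
Since 4 > 0, bidding 13 is strictly better here, so truthful bidding is not dominant.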